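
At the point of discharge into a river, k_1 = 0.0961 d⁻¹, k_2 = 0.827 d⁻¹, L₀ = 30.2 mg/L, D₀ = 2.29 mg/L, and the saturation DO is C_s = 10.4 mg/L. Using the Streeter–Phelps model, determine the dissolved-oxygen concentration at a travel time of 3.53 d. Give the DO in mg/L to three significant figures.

DO ≈ 7.66 mg/L

k_1 L₀/(k_2−k_1) = 0.0961×30.2/(0.827−0.0961) = 2.902/0.7309 = 3.971 mg/L.
e^(−k_1 t) = e^(−0.0961×3.530) = 0.7123; e^(−k_2 t) = e^(−0.827×3.530) = 0.05397.
D = 3.971 × (0.7123 − 0.05397) + 2.29 × 0.05397 = 2.614 + 0.1236 = 2.738 mg/L.
DO = C_s − D = 10.4 − 2.738 = 7.662 mg/L.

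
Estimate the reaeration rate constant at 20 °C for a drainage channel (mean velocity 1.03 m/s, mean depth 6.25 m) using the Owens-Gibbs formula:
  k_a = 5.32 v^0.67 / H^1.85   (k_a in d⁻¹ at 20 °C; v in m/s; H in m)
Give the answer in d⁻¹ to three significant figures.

k_a ≈ 0.183 d⁻¹

k_a = 5.32 × 1.03^0.67 / 6.25^1.85 = 5.32 × 1.020 / 29.67 = 0.1829 d⁻¹.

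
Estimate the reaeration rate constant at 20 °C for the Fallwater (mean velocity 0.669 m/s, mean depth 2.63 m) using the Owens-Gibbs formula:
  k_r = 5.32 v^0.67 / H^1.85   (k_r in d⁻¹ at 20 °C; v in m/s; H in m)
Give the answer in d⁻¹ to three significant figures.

k_r = 5.32 × 0.669^0.67 / 2.63^1.85 = 5.32 × 0.7639 / 5.983 = 0.6792 d⁻¹.

k_r ≈ 0.679 d⁻¹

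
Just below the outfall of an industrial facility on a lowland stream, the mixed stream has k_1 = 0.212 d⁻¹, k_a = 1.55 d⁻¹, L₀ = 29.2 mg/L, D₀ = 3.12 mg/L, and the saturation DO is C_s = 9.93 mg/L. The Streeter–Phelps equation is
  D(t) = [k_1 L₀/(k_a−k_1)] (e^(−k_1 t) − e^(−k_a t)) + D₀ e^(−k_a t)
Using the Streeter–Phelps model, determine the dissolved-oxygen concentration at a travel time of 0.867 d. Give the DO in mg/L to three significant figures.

DO ≈ 6.47 mg/L

k_1 L₀/(k_a−k_1) = 0.212×29.2/(1.55−0.212) = 6.190/1.338 = 4.627 mg/L.
e^(−k_1 t) = e^(−0.212×0.8670) = 0.8321; e^(−k_a t) = e^(−1.55×0.8670) = 0.2608.
D = 4.627 × (0.8321 − 0.2608) + 3.12 × 0.2608 = 2.643 + 0.8138 = 3.457 mg/L.
DO = C_s − D = 9.93 − 3.457 = 6.473 mg/L.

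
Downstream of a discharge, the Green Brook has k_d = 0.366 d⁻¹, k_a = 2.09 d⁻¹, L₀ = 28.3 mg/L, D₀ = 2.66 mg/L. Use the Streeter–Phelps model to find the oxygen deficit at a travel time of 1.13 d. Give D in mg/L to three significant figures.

k_d L₀/(k_a−k_d) = 0.366×28.3/(2.09−0.366) = 10.36/1.724 = 6.008 mg/L.
e^(−k_d t) = e^(−0.366×1.130) = 0.6613; e^(−k_a t) = e^(−2.09×1.130) = 0.09426.
D = 6.008 × (0.6613 − 0.09426) + 2.66 × 0.09426 = 3.407 + 0.2507 = 3.657 mg/L.

D ≈ 3.66 mg/L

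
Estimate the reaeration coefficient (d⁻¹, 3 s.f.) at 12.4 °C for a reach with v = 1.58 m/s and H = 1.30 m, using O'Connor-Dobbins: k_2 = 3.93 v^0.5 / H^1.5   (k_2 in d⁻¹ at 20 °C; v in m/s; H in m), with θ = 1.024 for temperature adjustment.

k_2 ≈ 2.78 d⁻¹

k_2(20) = 3.93 × 1.58^0.5 / 1.30^1.5 = 3.93 × 1.257 / 1.482 = 3.333 d⁻¹.
k_2(12.4) = 3.333 × 1.024^(12.4−20) = 3.333 × 0.8351 = 2.783 d⁻¹.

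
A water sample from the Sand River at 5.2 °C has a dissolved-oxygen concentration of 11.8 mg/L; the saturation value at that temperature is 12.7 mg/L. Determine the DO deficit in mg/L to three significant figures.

D ≈ 0.900 mg/L

D = C_s − C = 12.7 − 11.8 = 0.900 mg/L.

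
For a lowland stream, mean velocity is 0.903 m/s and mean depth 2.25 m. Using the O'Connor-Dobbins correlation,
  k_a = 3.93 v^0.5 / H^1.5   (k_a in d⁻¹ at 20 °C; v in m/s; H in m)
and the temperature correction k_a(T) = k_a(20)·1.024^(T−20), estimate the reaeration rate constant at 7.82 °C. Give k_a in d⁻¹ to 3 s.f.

k_a ≈ 0.829 d⁻¹

k_a(20) = 3.93 × 0.903^0.5 / 2.25^1.5 = 3.93 × 0.9503 / 3.375 = 1.107 d⁻¹.
k_a(7.82) = 1.107 × 1.024^(7.82−20) = 1.107 × 0.7491 = 0.8289 d⁻¹.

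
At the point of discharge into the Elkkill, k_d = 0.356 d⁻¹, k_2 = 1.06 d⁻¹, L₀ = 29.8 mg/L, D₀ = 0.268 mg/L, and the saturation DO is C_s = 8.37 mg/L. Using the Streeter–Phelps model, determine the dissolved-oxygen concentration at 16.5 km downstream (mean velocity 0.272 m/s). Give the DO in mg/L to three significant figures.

Travel time t = x/v = 16.5 km / (0.272 m/s) = 16500 m / 0.272 m/s = 60660 s = 0.7021 d.
k_d L₀/(k_2−k_d) = 0.356×29.8/(1.06−0.356) = 10.61/0.7040 = 15.07 mg/L.
e^(−k_d t) = e^(−0.356×0.7021) = 0.7788; e^(−k_2 t) = e^(−1.06×0.7021) = 0.4751.
D = 15.07 × (0.7788 − 0.4751) + 0.268 × 0.4751 = 4.577 + 0.1273 = 4.704 mg/L.
DO = C_s − D = 8.37 − 4.704 = 3.666 mg/L.

DO ≈ 3.67 mg/L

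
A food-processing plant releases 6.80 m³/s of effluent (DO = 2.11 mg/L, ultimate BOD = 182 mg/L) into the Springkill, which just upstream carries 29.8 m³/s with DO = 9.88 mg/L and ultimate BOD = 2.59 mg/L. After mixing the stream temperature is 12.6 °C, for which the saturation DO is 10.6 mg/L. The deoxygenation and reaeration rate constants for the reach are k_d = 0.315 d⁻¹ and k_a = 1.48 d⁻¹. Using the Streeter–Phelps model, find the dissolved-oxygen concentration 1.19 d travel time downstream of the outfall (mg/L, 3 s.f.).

DO ≈ 5.22 mg/L

Mixed DO = (29.8×9.88 + 6.80×2.11)/(29.8+6.80) = 308.8/36.60 = 8.436 mg/L.
Mixed L₀ = (29.8×2.59 + 6.80×182)/(36.60) = 1315/36.60 = 35.92 mg/L.
Initial deficit D₀ = C_s − DO₀ = 10.6 − 8.436 = 2.164 mg/L.
D(1.19) = [0.315×35.92/(1.48−0.315)](e^(−0.315×1.19) − e^(−1.48×1.19)) + 2.164 e^(−1.48×1.19)
= 9.713 × (0.6874 − 0.1718) + 2.164 × 0.1718 = 5.379 mg/L.
DO = 10.6 − 5.379 = 5.221 mg/L.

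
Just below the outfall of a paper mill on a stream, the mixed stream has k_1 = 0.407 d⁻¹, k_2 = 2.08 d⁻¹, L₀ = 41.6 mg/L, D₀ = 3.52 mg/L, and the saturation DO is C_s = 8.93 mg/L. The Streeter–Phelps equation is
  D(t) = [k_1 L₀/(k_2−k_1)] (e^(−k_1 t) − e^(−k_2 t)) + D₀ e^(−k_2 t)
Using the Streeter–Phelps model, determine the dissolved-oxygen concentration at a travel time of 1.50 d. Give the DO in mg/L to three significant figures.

DO ≈ 3.73 mg/L

k_1 L₀/(k_2−k_1) = 0.407×41.6/(2.08−0.407) = 16.93/1.673 = 10.12 mg/L.
e^(−k_1 t) = e^(−0.407×1.500) = 0.5431; e^(−k_2 t) = e^(−2.08×1.500) = 0.04416.
D = 10.12 × (0.5431 − 0.04416) + 3.52 × 0.04416 = 5.049 + 0.1554 = 5.205 mg/L.
DO = C_s − D = 8.93 − 5.205 = 3.725 mg/L.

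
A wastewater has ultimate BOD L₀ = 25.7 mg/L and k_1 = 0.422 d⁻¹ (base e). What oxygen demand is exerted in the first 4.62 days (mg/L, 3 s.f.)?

y_t = L₀(1 − e^(−k_1 t)) = 25.7 × (1 − e^(−0.422×4.62))
= 25.7 × (1 − 0.1423) = 25.7 × 0.8577 = 22.04 mg/L.

y ≈ 22.0 mg/L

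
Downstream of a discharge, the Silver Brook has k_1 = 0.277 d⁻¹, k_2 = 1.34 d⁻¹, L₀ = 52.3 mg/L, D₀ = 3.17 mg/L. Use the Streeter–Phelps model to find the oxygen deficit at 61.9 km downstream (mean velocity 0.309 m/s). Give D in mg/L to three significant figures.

Travel time t = x/v = 61.9 km / (0.309 m/s) = 61900 m / 0.309 m/s = 200300 s = 2.319 d.
k_1 L₀/(k_2−k_1) = 0.277×52.3/(1.34−0.277) = 14.49/1.063 = 13.63 mg/L.
e^(−k_1 t) = e^(−0.277×2.319) = 0.5261; e^(−k_2 t) = e^(−1.34×2.319) = 0.04474.
D = 13.63 × (0.5261 − 0.04474) + 3.17 × 0.04474 = 6.560 + 0.1418 = 6.702 mg/L.

D ≈ 6.70 mg/L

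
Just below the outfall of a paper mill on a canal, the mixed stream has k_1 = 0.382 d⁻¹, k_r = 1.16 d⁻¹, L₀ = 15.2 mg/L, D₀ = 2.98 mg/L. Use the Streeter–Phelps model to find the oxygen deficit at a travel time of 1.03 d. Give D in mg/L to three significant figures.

k_1 L₀/(k_r−k_1) = 0.382×15.2/(1.16−0.382) = 5.806/0.7780 = 7.463 mg/L.
e^(−k_1 t) = e^(−0.382×1.030) = 0.6747; e^(−k_r t) = e^(−1.16×1.030) = 0.3028.
D = 7.463 × (0.6747 − 0.3028) + 2.98 × 0.3028 = 2.776 + 0.9022 = 3.678 mg/L.

D ≈ 3.68 mg/L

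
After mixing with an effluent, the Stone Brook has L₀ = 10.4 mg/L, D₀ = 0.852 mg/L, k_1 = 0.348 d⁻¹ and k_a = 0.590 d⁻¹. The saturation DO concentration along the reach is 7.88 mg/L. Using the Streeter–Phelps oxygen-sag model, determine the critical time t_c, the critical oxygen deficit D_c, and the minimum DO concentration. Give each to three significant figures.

At the critical point dD/dt = 0, so k_1 L₀ e^(−k_1 t) = k_a D. Substituting D(t) from the Streeter–Phelps equation and solving for t gives
t_c = ln[(k_a/k_1)(1 − D₀(k_a−k_1)/(k_1 L₀))] / (k_a−k_1).
Here k_a−k_1 = 0.2420 d⁻¹ and 1 − D₀(k_a−k_1)/(k_1 L₀) = 1 − 0.852×0.2420/(0.348×10.4) = 0.9430, so
t_c = ln(1.695 × 0.9430) / 0.2420 = 0.4693 / 0.2420 = 1.939 d.
L(t_c) = L₀ e^(−k_1 t_c) = 10.4 × 0.5093 = 5.296 mg/L, and at the critical point k_a D_c = k_1 L, so D_c = (0.348/0.590) × 5.296 = 3.124 mg/L.
Minimum DO = C_s − D_c = 7.88 − 3.124 = 4.756 mg/L.

t_c ≈ 1.94 d; D_c ≈ 3.12 mg/L; min DO ≈ 4.76 mg/L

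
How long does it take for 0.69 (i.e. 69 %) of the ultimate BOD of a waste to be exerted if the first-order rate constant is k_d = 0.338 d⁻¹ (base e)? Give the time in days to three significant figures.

y/L₀ = 1 − e^(−k_d t) = 0.69 ⇒ e^(−k_d t) = 0.310
t = −ln(0.310) / 0.338 = 1.171 / 0.338 = 3.465 d.

t ≈ 3.47 d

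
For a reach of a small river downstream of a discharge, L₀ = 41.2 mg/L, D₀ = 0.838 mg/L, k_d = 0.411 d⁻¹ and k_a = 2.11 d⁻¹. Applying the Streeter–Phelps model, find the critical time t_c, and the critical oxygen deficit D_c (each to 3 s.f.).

t_c = [1/(k_a−k_d)] ln[(k_a/k_d)(1 − D₀(k_a−k_d)/(k_d L₀))]
= [1/(2.11−0.411)] ln[(2.11/0.411)(1 − 0.838×1.699/(0.411×41.2))]
= (1/1.699) ln[5.134 × 0.9159] = 0.5886 × ln(4.702) = 0.5886 × 1.548 = 0.9111 d.
L(t_c) = L₀ e^(−k_d t_c) = 41.2 × 0.6876 = 28.33 mg/L, and at the critical point k_a D_c = k_d L, so D_c = (0.411/2.11) × 28.33 = 5.519 mg/L.

t_c ≈ 0.911 d; D_c ≈ 5.52 mg/L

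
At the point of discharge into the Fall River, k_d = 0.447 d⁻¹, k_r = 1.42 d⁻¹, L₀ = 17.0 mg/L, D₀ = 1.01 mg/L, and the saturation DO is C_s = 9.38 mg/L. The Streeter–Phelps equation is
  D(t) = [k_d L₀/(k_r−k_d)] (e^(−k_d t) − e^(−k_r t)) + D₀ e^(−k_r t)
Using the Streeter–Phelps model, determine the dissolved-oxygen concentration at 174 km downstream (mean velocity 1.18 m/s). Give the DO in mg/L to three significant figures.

Travel time t = x/v = 174 km / (1.18 m/s) = 174000 m / 1.18 m/s = 147500 s = 1.707 d.
k_d L₀/(k_r−k_d) = 0.447×17.0/(1.42−0.447) = 7.599/0.9730 = 7.810 mg/L.
e^(−k_d t) = e^(−0.447×1.707) = 0.4663; e^(−k_r t) = e^(−1.42×1.707) = 0.08861.
D = 7.810 × (0.4663 − 0.08861) + 1.01 × 0.08861 = 2.950 + 0.08950 = 3.039 mg/L.
DO = C_s − D = 9.38 − 3.039 = 6.341 mg/L.

DO ≈ 6.34 mg/L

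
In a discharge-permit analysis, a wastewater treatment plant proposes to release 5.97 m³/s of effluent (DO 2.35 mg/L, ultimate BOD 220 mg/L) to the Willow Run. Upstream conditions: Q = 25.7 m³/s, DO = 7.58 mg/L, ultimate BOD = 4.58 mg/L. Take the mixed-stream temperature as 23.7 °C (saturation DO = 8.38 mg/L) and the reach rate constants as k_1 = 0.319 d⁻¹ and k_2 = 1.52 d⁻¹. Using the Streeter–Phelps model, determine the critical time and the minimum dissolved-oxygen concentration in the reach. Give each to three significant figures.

t_c ≈ 1.17 d; minimum DO ≈ 1.84 mg/L

Mixed DO = (25.7×7.58 + 5.97×2.35)/(25.7+5.97) = 208.8/31.67 = 6.594 mg/L.
Mixed L₀ = (25.7×4.58 + 5.97×220)/(31.67) = 1431/31.67 = 45.19 mg/L.
Initial deficit D₀ = C_s − DO₀ = 8.38 − 6.594 = 1.786 mg/L.
t_c = (1/1.201) ln[(1.52/0.319)(1 − 1.786×1.201/(0.319×45.19))] = 0.8326 × ln(4.056) = 1.166 d.
D_c = (0.319/1.52) × 45.19 × e^(−0.319×1.166) = 0.2099 × 45.19 × 0.6894 = 6.538 mg/L.
Minimum DO = 8.38 − 6.538 = 1.842 mg/L.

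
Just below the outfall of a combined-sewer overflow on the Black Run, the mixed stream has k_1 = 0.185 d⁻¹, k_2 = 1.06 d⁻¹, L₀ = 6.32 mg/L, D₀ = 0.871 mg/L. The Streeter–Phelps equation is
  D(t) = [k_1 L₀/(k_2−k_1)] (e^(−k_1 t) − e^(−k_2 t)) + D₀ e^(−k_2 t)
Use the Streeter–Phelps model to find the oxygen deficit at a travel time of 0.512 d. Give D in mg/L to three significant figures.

k_1 L₀/(k_2−k_1) = 0.185×6.32/(1.06−0.185) = 1.169/0.8750 = 1.336 mg/L.
e^(−k_1 t) = e^(−0.185×0.5120) = 0.9096; e^(−k_2 t) = e^(−1.06×0.5120) = 0.5812.
D = 1.336 × (0.9096 − 0.5812) + 0.871 × 0.5812 = 0.4389 + 0.5062 = 0.9451 mg/L.

D ≈ 0.945 mg/L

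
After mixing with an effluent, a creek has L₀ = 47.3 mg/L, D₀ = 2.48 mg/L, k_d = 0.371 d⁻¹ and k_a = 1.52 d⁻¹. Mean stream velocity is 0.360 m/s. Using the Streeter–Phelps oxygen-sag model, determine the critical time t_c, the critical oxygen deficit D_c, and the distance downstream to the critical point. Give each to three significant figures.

t_c ≈ 1.07 d; D_c ≈ 7.75 mg/L; x_c ≈ 33.4 km

With k_a/k_d = 4.097 and 1 − D₀(k_a−k_d)/(k_d L₀) = 0.8376,
t_c = ln(4.097 × 0.8376) / (1.52 − 0.371) = ln(3.432) / 1.149 = 1.233/1.149 = 1.073 d.
D_c = (k_d/k_a) L₀ e^(−k_d t_c) = (0.371/1.52) × 47.3 × e^(−0.371×1.073) = 0.2441 × 47.3 × 0.6716 = 7.753 mg/L.
x_c = v t_c = 0.360 m/s × 1.073 d × 86400 s/d = 33380 m ≈ 33.4 km.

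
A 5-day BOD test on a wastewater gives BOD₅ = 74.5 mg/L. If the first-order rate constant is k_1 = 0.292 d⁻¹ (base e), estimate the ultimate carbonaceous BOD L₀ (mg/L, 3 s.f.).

L₀ ≈ 97.0 mg/L

BOD₅ = L₀(1 − e^(−5k_1)) ⇒ L₀ = BOD₅ / (1 − e^(−5×0.292))
= 74.5 / (1 − 0.2322) = 74.5 / 0.7678 = 97.04 mg/L.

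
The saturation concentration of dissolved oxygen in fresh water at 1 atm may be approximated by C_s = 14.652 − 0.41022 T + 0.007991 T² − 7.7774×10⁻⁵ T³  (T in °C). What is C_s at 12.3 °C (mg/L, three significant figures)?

C_s = 14.652 − 0.41022×12.3 + 0.007991×12.3² − 7.7774×10⁻⁵×12.3³ = 10.67 mg/L.

C_s ≈ 10.7 mg/L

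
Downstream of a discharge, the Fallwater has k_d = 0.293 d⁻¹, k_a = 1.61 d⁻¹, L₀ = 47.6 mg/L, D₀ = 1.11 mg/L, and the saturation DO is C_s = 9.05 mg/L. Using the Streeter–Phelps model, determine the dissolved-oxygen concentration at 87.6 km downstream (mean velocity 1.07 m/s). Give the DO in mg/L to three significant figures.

Travel time t = x/v = 87.6 km / (1.07 m/s) = 87600 m / 1.07 m/s = 81870 s = 0.9476 d.
k_d L₀/(k_a−k_d) = 0.293×47.6/(1.61−0.293) = 13.95/1.317 = 10.59 mg/L.
e^(−k_d t) = e^(−0.293×0.9476) = 0.7576; e^(−k_a t) = e^(−1.61×0.9476) = 0.2175.
D = 10.59 × (0.7576 − 0.2175) + 1.11 × 0.2175 = 5.719 + 0.2414 = 5.961 mg/L.
DO = C_s − D = 9.05 − 5.961 = 3.089 mg/L.

DO ≈ 3.09 mg/L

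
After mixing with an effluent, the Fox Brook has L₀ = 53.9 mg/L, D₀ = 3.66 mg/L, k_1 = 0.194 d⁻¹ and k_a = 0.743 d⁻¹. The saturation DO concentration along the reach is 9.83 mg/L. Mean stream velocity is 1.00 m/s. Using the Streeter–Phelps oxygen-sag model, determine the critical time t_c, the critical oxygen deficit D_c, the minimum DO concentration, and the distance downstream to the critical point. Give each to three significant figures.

At the critical point dD/dt = 0, so k_1 L₀ e^(−k_1 t) = k_a D. Substituting D(t) from the Streeter–Phelps equation and solving for t gives
t_c = ln[(k_a/k_1)(1 − D₀(k_a−k_1)/(k_1 L₀))] / (k_a−k_1).
Here k_a−k_1 = 0.5490 d⁻¹ and 1 − D₀(k_a−k_1)/(k_1 L₀) = 1 − 3.66×0.5490/(0.194×53.9) = 0.8078, so
t_c = ln(3.830 × 0.8078) / 0.5490 = 1.129 / 0.5490 = 2.057 d.
L(t_c) = L₀ e^(−k_1 t_c) = 53.9 × 0.6709 = 36.16 mg/L, and at the critical point k_a D_c = k_1 L, so D_c = (0.194/0.743) × 36.16 = 9.442 mg/L.
Minimum DO = C_s − D_c = 9.83 − 9.442 = 0.3879 mg/L.
x_c = v t_c = 1.00 m/s × 2.057 d × 86400 s/d = 177700 m ≈ 178 km.

t_c ≈ 2.06 d; D_c ≈ 9.44 mg/L; min DO ≈ 0.388 mg/L; x_c ≈ 178 km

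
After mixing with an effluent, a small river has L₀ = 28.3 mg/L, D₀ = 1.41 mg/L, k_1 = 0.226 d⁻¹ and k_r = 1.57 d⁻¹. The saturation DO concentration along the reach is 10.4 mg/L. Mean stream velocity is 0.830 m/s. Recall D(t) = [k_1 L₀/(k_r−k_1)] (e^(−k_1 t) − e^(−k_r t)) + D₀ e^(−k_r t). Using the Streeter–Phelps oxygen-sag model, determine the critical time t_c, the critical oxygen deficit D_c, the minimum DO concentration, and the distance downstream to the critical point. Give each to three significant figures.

t_c = [1/(k_r−k_1)] ln[(k_r/k_1)(1 − D₀(k_r−k_1)/(k_1 L₀))]
= [1/(1.57−0.226)] ln[(1.57/0.226)(1 − 1.41×1.344/(0.226×28.3))]
= (1/1.344) ln[6.947 × 0.7037] = 0.7440 × ln(4.889) = 0.7440 × 1.587 = 1.181 d.
L(t_c) = L₀ e^(−k_1 t_c) = 28.3 × 0.7658 = 21.67 mg/L, and at the critical point k_r D_c = k_1 L, so D_c = (0.226/1.57) × 21.67 = 3.120 mg/L.
Minimum DO = C_s − D_c = 10.4 − 3.120 = 7.280 mg/L.
x_c = v t_c = 0.830 m/s × 1.181 d × 86400 s/d = 84670 m ≈ 84.7 km.

t_c ≈ 1.18 d; D_c ≈ 3.12 mg/L; min DO ≈ 7.28 mg/L; x_c ≈ 84.7 km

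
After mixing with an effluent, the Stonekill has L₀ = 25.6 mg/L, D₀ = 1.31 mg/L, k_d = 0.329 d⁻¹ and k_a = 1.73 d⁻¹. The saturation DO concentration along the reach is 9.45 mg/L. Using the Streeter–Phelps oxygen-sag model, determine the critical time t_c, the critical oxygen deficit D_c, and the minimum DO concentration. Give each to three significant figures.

At the critical point dD/dt = 0, so k_d L₀ e^(−k_d t) = k_a D. Substituting D(t) from the Streeter–Phelps equation and solving for t gives
t_c = ln[(k_a/k_d)(1 − D₀(k_a−k_d)/(k_d L₀))] / (k_a−k_d).
Here k_a−k_d = 1.401 d⁻¹ and 1 − D₀(k_a−k_d)/(k_d L₀) = 1 − 1.31×1.401/(0.329×25.6) = 0.7821, so
t_c = ln(5.258 × 0.7821) / 1.401 = 1.414 / 1.401 = 1.009 d.
L(t_c) = L₀ e^(−k_d t_c) = 25.6 × 0.7174 = 18.37 mg/L, and at the critical point k_a D_c = k_d L, so D_c = (0.329/1.73) × 18.37 = 3.493 mg/L.
Minimum DO = C_s − D_c = 9.45 − 3.493 = 5.957 mg/L.

t_c ≈ 1.01 d; D_c ≈ 3.49 mg/L; min DO ≈ 5.96 mg/L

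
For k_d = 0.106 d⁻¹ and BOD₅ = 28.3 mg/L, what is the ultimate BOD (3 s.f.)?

L₀ ≈ 68.8 mg/L

BOD₅ = L₀(1 − e^(−5k_d)) ⇒ L₀ = BOD₅ / (1 − e^(−5×0.106))
= 28.3 / (1 − 0.5886) = 28.3 / 0.4114 = 68.79 mg/L.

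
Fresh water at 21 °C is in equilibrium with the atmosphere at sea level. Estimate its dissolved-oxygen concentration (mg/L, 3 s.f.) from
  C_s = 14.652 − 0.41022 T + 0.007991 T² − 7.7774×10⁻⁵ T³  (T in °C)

C_s ≈ 8.84 mg/L

C_s = 14.652 − 0.41022×21 + 0.007991×21² − 7.7774×10⁻⁵×21³ = 8.841 mg/L.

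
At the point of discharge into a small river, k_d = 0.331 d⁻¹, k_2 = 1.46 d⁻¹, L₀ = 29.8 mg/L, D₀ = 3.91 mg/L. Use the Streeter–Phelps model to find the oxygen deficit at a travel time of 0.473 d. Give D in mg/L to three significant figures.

k_d L₀/(k_2−k_d) = 0.331×29.8/(1.46−0.331) = 9.864/1.129 = 8.737 mg/L.
e^(−k_d t) = e^(−0.331×0.4730) = 0.8551; e^(−k_2 t) = e^(−1.46×0.4730) = 0.5013.
D = 8.737 × (0.8551 − 0.5013) + 3.91 × 0.5013 = 3.091 + 1.960 = 5.051 mg/L.

D ≈ 5.05 mg/L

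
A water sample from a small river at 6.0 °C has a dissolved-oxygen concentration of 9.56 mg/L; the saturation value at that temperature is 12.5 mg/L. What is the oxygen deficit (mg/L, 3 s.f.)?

D = C_s − C = 12.5 − 9.56 = 2.94 mg/L.

D ≈ 2.94 mg/L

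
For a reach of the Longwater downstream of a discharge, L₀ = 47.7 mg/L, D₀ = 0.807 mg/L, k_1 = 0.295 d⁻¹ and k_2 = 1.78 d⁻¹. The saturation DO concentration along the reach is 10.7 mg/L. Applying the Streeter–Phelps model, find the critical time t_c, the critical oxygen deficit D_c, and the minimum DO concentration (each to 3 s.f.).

t_c ≈ 1.15 d; D_c ≈ 5.63 mg/L; min DO ≈ 5.07 mg/L

t_c = [1/(k_2−k_1)] ln[(k_2/k_1)(1 − D₀(k_2−k_1)/(k_1 L₀))]
= [1/(1.78−0.295)] ln[(1.78/0.295)(1 − 0.807×1.485/(0.295×47.7))]
= (1/1.485) ln[6.034 × 0.9148] = 0.6734 × ln(5.520) = 0.6734 × 1.708 = 1.150 d.
L(t_c) = L₀ e^(−k_1 t_c) = 47.7 × 0.7122 = 33.97 mg/L, and at the critical point k_2 D_c = k_1 L, so D_c = (0.295/1.78) × 33.97 = 5.630 mg/L.
Minimum DO = C_s − D_c = 10.7 − 5.630 = 5.070 mg/L.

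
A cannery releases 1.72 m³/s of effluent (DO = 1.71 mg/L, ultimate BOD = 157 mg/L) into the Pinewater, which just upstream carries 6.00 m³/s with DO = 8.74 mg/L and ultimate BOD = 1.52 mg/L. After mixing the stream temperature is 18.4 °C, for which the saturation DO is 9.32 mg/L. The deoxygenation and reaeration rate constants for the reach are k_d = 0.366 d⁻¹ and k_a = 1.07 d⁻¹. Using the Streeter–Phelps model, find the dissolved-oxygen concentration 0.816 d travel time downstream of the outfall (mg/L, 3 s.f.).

DO ≈ 2.33 mg/L

Mixed DO = (6.00×8.74 + 1.72×1.71)/(6.00+1.72) = 55.38/7.720 = 7.174 mg/L.
Mixed L₀ = (6.00×1.52 + 1.72×157)/(7.720) = 279.2/7.720 = 36.16 mg/L.
Initial deficit D₀ = C_s − DO₀ = 9.32 − 7.174 = 2.146 mg/L.
D(0.816) = [0.366×36.16/(1.07−0.366)](e^(−0.366×0.816) − e^(−1.07×0.816)) + 2.146 e^(−1.07×0.816)
= 18.80 × (0.7418 − 0.4176) + 2.146 × 0.4176 = 6.991 mg/L.
DO = 9.32 − 6.991 = 2.329 mg/L.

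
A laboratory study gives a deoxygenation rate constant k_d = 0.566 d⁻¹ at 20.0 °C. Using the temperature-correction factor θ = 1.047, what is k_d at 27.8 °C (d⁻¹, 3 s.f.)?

k_d(T₂) = k_d(T₁) · θ^(T₂−T₁) = 0.566 × 1.047^(27.8−20.0)
= 0.566 × 1.047^7.80 = 0.566 × 1.431 = 0.8098 d⁻¹.

k_d ≈ 0.810 d⁻¹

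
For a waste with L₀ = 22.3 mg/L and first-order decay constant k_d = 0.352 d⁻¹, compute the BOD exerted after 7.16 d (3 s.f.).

y_t = L₀(1 − e^(−k_d t)) = 22.3 × (1 − e^(−0.352×7.16))
= 22.3 × (1 − 0.08043) = 22.3 × 0.9196 = 20.51 mg/L.

y ≈ 20.5 mg/L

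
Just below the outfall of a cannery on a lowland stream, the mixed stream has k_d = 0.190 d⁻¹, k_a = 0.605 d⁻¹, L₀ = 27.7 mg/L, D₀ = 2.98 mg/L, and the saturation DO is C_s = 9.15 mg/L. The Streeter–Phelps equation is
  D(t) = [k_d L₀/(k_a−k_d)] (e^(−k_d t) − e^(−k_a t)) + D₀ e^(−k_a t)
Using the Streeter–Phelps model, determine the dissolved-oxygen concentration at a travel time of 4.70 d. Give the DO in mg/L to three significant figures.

k_d L₀/(k_a−k_d) = 0.190×27.7/(0.605−0.190) = 5.263/0.4150 = 12.68 mg/L.
e^(−k_d t) = e^(−0.190×4.700) = 0.4094; e^(−k_a t) = e^(−0.605×4.700) = 0.05822.
D = 12.68 × (0.4094 − 0.05822) + 2.98 × 0.05822 = 4.454 + 0.1735 = 4.627 mg/L.
DO = C_s − D = 9.15 − 4.627 = 4.523 mg/L.

DO ≈ 4.52 mg/L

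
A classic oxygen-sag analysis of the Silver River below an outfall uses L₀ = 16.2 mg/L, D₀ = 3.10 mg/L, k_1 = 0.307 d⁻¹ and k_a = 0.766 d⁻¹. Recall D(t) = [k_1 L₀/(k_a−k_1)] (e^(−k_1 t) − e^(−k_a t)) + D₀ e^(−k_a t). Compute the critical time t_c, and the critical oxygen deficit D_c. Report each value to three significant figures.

t_c ≈ 1.26 d; D_c ≈ 4.41 mg/L

t_c = [1/(k_a−k_1)] ln[(k_a/k_1)(1 − D₀(k_a−k_1)/(k_1 L₀))]
= [1/(0.766−0.307)] ln[(0.766/0.307)(1 − 3.10×0.4590/(0.307×16.2))]
= (1/0.4590) ln[2.495 × 0.7139] = 2.179 × ln(1.781) = 2.179 × 0.5773 = 1.258 d.
D_c = (k_1/k_a) L₀ e^(−k_1 t_c) = (0.307/0.766) × 16.2 × e^(−0.307×1.258) = 0.4008 × 16.2 × 0.6797 = 4.413 mg/L.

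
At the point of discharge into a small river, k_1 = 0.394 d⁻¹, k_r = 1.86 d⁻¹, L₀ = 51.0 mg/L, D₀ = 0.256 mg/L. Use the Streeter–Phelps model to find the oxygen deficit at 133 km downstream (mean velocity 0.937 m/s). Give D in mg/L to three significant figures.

D ≈ 6.54 mg/L

Travel time t = x/v = 133 km / (0.937 m/s) = 133000 m / 0.937 m/s = 141900 s = 1.643 d.
k_1 L₀/(k_r−k_1) = 0.394×51.0/(1.86−0.394) = 20.09/1.466 = 13.71 mg/L.
e^(−k_1 t) = e^(−0.394×1.643) = 0.5235; e^(−k_r t) = e^(−1.86×1.643) = 0.04709.
D = 13.71 × (0.5235 − 0.04709) + 0.256 × 0.04709 = 6.530 + 0.01205 = 6.542 mg/L.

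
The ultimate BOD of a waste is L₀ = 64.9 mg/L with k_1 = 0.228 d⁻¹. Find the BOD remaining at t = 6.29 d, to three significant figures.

L_t = L₀ e^(−k_1 t) = 64.9 × e^(−0.228×6.29) = 64.9 × 0.2383 = 15.47 mg/L.

L ≈ 15.5 mg/L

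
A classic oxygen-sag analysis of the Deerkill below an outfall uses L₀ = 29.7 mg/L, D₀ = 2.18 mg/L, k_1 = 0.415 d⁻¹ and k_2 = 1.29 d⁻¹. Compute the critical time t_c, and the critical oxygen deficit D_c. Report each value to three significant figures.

With k_2/k_1 = 3.108 and 1 − D₀(k_2−k_1)/(k_1 L₀) = 0.8452,
t_c = ln(3.108 × 0.8452) / (1.29 − 0.415) = ln(2.627) / 0.8750 = 0.9660/0.8750 = 1.104 d.
L(t_c) = L₀ e^(−k_1 t_c) = 29.7 × 0.6325 = 18.78 mg/L, and at the critical point k_2 D_c = k_1 L, so D_c = (0.415/1.29) × 18.78 = 6.043 mg/L.

t_c ≈ 1.10 d; D_c ≈ 6.04 mg/L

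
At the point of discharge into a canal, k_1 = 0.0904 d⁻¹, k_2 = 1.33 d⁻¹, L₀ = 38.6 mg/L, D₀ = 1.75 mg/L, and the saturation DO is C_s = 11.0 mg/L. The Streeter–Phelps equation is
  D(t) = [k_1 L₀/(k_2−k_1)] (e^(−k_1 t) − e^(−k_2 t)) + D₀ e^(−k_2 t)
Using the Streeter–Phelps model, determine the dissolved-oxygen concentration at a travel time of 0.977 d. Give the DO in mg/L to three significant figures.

k_1 L₀/(k_2−k_1) = 0.0904×38.6/(1.33−0.0904) = 3.489/1.240 = 2.815 mg/L.
e^(−k_1 t) = e^(−0.0904×0.9770) = 0.9155; e^(−k_2 t) = e^(−1.33×0.9770) = 0.2727.
D = 2.815 × (0.9155 − 0.2727) + 1.75 × 0.2727 = 1.809 + 0.4772 = 2.287 mg/L.
DO = C_s − D = 11.0 − 2.287 = 8.713 mg/L.

DO ≈ 8.71 mg/L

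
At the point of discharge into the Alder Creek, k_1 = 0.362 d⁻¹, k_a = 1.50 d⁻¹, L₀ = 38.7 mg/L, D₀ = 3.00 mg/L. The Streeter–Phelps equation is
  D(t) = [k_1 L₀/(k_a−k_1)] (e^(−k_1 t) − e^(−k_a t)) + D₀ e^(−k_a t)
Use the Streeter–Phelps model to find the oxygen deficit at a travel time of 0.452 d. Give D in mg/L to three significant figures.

k_1 L₀/(k_a−k_1) = 0.362×38.7/(1.50−0.362) = 14.01/1.138 = 12.31 mg/L.
e^(−k_1 t) = e^(−0.362×0.4520) = 0.8491; e^(−k_a t) = e^(−1.50×0.4520) = 0.5076.
D = 12.31 × (0.8491 − 0.5076) + 3.00 × 0.5076 = 4.203 + 1.523 = 5.726 mg/L.

D ≈ 5.73 mg/L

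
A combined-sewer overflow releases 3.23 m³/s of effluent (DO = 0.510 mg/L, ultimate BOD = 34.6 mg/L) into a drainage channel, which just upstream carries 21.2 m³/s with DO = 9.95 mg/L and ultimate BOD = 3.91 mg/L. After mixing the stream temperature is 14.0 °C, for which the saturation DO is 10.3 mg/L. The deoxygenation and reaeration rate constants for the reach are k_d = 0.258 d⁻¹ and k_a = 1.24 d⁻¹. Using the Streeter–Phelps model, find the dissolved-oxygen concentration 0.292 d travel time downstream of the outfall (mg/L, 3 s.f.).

DO ≈ 8.70 mg/L

Mixed DO = (21.2×9.95 + 3.23×0.510)/(21.2+3.23) = 212.6/24.43 = 8.702 mg/L.
Mixed L₀ = (21.2×3.91 + 3.23×34.6)/(24.43) = 194.7/24.43 = 7.968 mg/L.
Initial deficit D₀ = C_s − DO₀ = 10.3 − 8.702 = 1.598 mg/L.
D(0.292) = [0.258×7.968/(1.24−0.258)](e^(−0.258×0.292) − e^(−1.24×0.292)) + 1.598 e^(−1.24×0.292)
= 2.093 × (0.9274 − 0.6962) + 1.598 × 0.6962 = 1.597 mg/L.
DO = 10.3 − 1.597 = 8.703 mg/L.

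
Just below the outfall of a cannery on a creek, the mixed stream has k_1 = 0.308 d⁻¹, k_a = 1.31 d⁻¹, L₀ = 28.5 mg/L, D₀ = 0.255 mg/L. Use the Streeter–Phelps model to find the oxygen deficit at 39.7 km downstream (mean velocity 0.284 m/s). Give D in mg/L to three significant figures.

Travel time t = x/v = 39.7 km / (0.284 m/s) = 39700 m / 0.284 m/s = 139800 s = 1.618 d.
k_1 L₀/(k_a−k_1) = 0.308×28.5/(1.31−0.308) = 8.778/1.002 = 8.760 mg/L.
e^(−k_1 t) = e^(−0.308×1.618) = 0.6075; e^(−k_a t) = e^(−1.31×1.618) = 0.1201.
D = 8.760 × (0.6075 − 0.1201) + 0.255 × 0.1201 = 4.270 + 0.03062 = 4.301 mg/L.

D ≈ 4.30 mg/L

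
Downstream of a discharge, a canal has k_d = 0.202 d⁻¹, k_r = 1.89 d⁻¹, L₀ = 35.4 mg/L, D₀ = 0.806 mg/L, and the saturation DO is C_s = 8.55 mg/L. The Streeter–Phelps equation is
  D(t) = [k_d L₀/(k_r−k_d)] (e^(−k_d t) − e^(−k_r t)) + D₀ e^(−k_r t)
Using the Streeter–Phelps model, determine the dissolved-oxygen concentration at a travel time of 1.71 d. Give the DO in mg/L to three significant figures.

k_d L₀/(k_r−k_d) = 0.202×35.4/(1.89−0.202) = 7.151/1.688 = 4.236 mg/L.
e^(−k_d t) = e^(−0.202×1.710) = 0.7079; e^(−k_r t) = e^(−1.89×1.710) = 0.03948.
D = 4.236 × (0.7079 − 0.03948) + 0.806 × 0.03948 = 2.832 + 0.03182 = 2.864 mg/L.
DO = C_s − D = 8.55 − 2.864 = 5.686 mg/L.

DO ≈ 5.69 mg/L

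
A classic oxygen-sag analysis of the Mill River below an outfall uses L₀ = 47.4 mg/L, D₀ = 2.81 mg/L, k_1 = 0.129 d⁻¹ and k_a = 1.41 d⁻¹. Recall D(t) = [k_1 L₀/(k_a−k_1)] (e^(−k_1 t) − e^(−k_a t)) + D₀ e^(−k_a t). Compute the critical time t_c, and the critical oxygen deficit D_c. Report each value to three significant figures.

t_c = [1/(k_a−k_1)] ln[(k_a/k_1)(1 − D₀(k_a−k_1)/(k_1 L₀))]
= [1/(1.41−0.129)] ln[(1.41/0.129)(1 − 2.81×1.281/(0.129×47.4))]
= (1/1.281) ln[10.93 × 0.4113] = 0.7806 × ln(4.496) = 0.7806 × 1.503 = 1.173 d.
L(t_c) = L₀ e^(−k_1 t_c) = 47.4 × 0.8595 = 40.74 mg/L, and at the critical point k_a D_c = k_1 L, so D_c = (0.129/1.41) × 40.74 = 3.727 mg/L.

t_c ≈ 1.17 d; D_c ≈ 3.73 mg/L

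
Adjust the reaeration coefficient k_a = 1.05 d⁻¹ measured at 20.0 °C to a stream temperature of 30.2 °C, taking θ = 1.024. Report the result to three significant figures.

k_a ≈ 1.34 d⁻¹

k_a(T₂) = k_a(T₁) · θ^(T₂−T₁) = 1.05 × 1.024^(30.2−20.0)
= 1.05 × 1.024^10.2 = 1.05 × 1.274 = 1.337 d⁻¹.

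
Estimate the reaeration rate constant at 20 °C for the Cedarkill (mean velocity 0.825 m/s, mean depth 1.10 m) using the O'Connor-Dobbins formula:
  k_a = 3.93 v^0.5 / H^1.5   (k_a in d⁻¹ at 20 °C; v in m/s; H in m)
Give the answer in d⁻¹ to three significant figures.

k_a ≈ 3.09 d⁻¹

k_a = 3.93 × 0.825^0.5 / 1.10^1.5 = 3.93 × 0.9083 / 1.154 = 3.094 d⁻¹.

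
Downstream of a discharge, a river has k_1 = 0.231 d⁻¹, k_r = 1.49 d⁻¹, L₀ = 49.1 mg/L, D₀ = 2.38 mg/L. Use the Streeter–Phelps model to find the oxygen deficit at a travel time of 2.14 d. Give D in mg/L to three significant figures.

k_1 L₀/(k_r−k_1) = 0.231×49.1/(1.49−0.231) = 11.34/1.259 = 9.009 mg/L.
e^(−k_1 t) = e^(−0.231×2.140) = 0.6100; e^(−k_r t) = e^(−1.49×2.140) = 0.04123.
D = 9.009 × (0.6100 − 0.04123) + 2.38 × 0.04123 = 5.124 + 0.09813 = 5.222 mg/L.

D ≈ 5.22 mg/L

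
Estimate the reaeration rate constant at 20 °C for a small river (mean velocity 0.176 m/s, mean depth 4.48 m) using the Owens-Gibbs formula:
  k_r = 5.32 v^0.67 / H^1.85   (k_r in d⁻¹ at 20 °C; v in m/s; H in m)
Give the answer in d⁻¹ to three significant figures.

k_r = 5.32 × 0.176^0.67 / 4.48^1.85 = 5.32 × 0.3122 / 16.03 = 0.1036 d⁻¹.

k_r ≈ 0.104 d⁻¹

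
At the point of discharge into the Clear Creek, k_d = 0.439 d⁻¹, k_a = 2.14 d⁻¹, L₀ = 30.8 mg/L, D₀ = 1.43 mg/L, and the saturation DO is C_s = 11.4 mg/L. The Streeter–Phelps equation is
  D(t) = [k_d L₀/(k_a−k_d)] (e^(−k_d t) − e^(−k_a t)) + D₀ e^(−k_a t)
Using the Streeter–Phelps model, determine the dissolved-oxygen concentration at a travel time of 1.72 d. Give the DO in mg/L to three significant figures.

DO ≈ 7.83 mg/L

k_d L₀/(k_a−k_d) = 0.439×30.8/(2.14−0.439) = 13.52/1.701 = 7.949 mg/L.
e^(−k_d t) = e^(−0.439×1.720) = 0.4700; e^(−k_a t) = e^(−2.14×1.720) = 0.02520.
D = 7.949 × (0.4700 − 0.02520) + 1.43 × 0.02520 = 3.535 + 0.03604 = 3.572 mg/L.
DO = C_s − D = 11.4 − 3.572 = 7.828 mg/L.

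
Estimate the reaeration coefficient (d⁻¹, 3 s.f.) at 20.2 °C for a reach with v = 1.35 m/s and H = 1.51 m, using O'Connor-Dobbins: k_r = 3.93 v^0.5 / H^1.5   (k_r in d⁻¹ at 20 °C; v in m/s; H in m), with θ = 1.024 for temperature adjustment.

k_r(20) = 3.93 × 1.35^0.5 / 1.51^1.5 = 3.93 × 1.162 / 1.856 = 2.461 d⁻¹.
k_r(20.2) = 2.461 × 1.024^(20.2−20) = 2.461 × 1.005 = 2.473 d⁻¹.

k_r ≈ 2.47 d⁻¹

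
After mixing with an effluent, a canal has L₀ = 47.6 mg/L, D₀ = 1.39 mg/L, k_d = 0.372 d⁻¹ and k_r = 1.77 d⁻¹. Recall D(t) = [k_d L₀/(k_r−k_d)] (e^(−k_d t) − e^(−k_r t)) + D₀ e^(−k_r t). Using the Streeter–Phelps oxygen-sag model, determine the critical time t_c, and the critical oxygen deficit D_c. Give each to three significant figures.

t_c ≈ 1.03 d; D_c ≈ 6.81 mg/L

With k_r/k_d = 4.758 and 1 − D₀(k_r−k_d)/(k_d L₀) = 0.8903,
t_c = ln(4.758 × 0.8903) / (1.77 − 0.372) = ln(4.236) / 1.398 = 1.444/1.398 = 1.033 d.
D_c = (k_d/k_r) L₀ e^(−k_d t_c) = (0.372/1.77) × 47.6 × e^(−0.372×1.033) = 0.2102 × 47.6 × 0.6810 = 6.813 mg/L.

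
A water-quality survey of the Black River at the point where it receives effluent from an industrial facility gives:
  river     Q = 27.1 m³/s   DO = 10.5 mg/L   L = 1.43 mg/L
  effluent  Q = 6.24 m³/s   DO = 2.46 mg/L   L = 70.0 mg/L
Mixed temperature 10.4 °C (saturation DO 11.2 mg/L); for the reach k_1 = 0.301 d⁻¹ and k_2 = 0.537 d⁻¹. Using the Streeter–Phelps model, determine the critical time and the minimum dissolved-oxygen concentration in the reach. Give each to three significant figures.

t_c ≈ 1.91 d; minimum DO ≈ 6.69 mg/L

Mixed DO = (27.1×10.5 + 6.24×2.46)/(27.1+6.24) = 299.9/33.34 = 8.995 mg/L.
Mixed L₀ = (27.1×1.43 + 6.24×70.0)/(33.34) = 475.6/33.34 = 14.26 mg/L.
Initial deficit D₀ = C_s − DO₀ = 11.2 − 8.995 = 2.205 mg/L.
t_c = (1/0.2360) ln[(0.537/0.301)(1 − 2.205×0.2360/(0.301×14.26))] = 4.237 × ln(1.568) = 1.905 d.
D_c = (0.301/0.537) × 14.26 × e^(−0.301×1.905) = 0.5605 × 14.26 × 0.5635 = 4.505 mg/L.
Minimum DO = 11.2 − 4.505 = 6.695 mg/L.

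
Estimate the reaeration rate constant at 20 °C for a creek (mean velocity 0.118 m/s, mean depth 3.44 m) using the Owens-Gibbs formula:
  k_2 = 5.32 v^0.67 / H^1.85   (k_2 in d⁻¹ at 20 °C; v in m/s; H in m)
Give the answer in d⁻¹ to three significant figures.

k_2 ≈ 0.129 d⁻¹

k_2 = 5.32 × 0.118^0.67 / 3.44^1.85 = 5.32 × 0.2389 / 9.832 = 0.1293 d⁻¹.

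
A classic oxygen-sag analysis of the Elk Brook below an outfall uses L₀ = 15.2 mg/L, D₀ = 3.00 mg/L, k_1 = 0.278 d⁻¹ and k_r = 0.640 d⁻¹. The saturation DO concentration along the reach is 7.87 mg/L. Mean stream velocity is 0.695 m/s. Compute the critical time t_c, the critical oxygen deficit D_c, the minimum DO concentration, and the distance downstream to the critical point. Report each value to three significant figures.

t_c ≈ 1.48 d; D_c ≈ 4.37 mg/L; min DO ≈ 3.50 mg/L; x_c ≈ 89.0 km

t_c = [1/(k_r−k_1)] ln[(k_r/k_1)(1 − D₀(k_r−k_1)/(k_1 L₀))]
= [1/(0.640−0.278)] ln[(0.640/0.278)(1 − 3.00×0.3620/(0.278×15.2))]
= (1/0.3620) ln[2.302 × 0.7430] = 2.762 × ln(1.710) = 2.762 × 0.5368 = 1.483 d.
D_c = (k_1/k_r) L₀ e^(−k_1 t_c) = (0.278/0.640) × 15.2 × e^(−0.278×1.483) = 0.4344 × 15.2 × 0.6622 = 4.372 mg/L.
Minimum DO = C_s − D_c = 7.87 − 4.372 = 3.498 mg/L.
x_c = v t_c = 0.695 m/s × 1.483 d × 86400 s/d = 89040 m ≈ 89.0 km.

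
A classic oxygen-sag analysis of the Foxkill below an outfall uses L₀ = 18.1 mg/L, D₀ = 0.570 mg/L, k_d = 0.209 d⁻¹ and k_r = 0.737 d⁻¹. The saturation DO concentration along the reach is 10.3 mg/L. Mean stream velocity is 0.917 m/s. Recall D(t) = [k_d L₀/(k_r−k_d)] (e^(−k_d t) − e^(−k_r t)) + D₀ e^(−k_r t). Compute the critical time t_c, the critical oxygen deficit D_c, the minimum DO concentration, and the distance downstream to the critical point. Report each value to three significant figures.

t_c ≈ 2.23 d; D_c ≈ 3.22 mg/L; min DO ≈ 7.08 mg/L; x_c ≈ 177 km

With k_r/k_d = 3.526 and 1 − D₀(k_r−k_d)/(k_d L₀) = 0.9204,
t_c = ln(3.526 × 0.9204) / (0.737 − 0.209) = ln(3.246) / 0.5280 = 1.177/0.5280 = 2.230 d.
L(t_c) = L₀ e^(−k_d t_c) = 18.1 × 0.6275 = 11.36 mg/L, and at the critical point k_r D_c = k_d L, so D_c = (0.209/0.737) × 11.36 = 3.221 mg/L.
Minimum DO = C_s − D_c = 10.3 − 3.221 = 7.079 mg/L.
x_c = v t_c = 0.917 m/s × 2.230 d × 86400 s/d = 176700 m ≈ 177 km.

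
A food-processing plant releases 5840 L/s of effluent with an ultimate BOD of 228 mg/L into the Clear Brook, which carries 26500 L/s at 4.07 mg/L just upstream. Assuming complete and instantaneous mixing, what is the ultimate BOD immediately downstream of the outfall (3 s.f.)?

44.5 mg/L

Flow-weighted mixing: C = (Q_r C_r + Q_w C_w)/(Q_r + Q_w)
= (26500×4.07 + 5840×228)/(26500 + 5840) = 1.439×10^6/32340 = 44.51 mg/L.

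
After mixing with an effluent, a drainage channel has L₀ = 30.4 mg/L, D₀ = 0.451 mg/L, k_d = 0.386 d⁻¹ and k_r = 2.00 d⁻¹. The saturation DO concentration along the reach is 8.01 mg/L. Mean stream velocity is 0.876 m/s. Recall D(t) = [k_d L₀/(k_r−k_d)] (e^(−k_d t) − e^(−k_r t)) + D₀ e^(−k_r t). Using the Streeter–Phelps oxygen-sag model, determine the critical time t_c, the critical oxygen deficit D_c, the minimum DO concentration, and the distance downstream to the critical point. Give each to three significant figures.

With k_r/k_d = 5.181 and 1 − D₀(k_r−k_d)/(k_d L₀) = 0.9380,
t_c = ln(5.181 × 0.9380) / (2.00 − 0.386) = ln(4.860) / 1.614 = 1.581/1.614 = 0.9796 d.
D_c = (k_d/k_r) L₀ e^(−k_d t_c) = (0.386/2.00) × 30.4 × e^(−0.386×0.9796) = 0.1930 × 30.4 × 0.6852 = 4.020 mg/L.
Minimum DO = C_s − D_c = 8.01 − 4.020 = 3.990 mg/L.
x_c = v t_c = 0.876 m/s × 0.9796 d × 86400 s/d = 74140 m ≈ 74.1 km.

t_c ≈ 0.980 d; D_c ≈ 4.02 mg/L; min DO ≈ 3.99 mg/L; x_c ≈ 74.1 km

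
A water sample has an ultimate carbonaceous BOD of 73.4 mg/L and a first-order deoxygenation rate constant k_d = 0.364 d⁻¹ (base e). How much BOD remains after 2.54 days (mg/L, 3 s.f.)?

L_t = L₀ e^(−k_d t) = 73.4 × e^(−0.364×2.54) = 73.4 × 0.3967 = 29.12 mg/L.

L ≈ 29.1 mg/L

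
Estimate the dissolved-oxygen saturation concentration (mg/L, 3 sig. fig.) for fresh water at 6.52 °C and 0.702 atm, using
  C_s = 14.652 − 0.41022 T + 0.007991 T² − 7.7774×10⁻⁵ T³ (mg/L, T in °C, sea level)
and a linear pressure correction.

At sea level: C_s = 14.652 − 0.41022×6.52 + 0.007991×6.52² − 7.7774×10⁻⁵×6.52³ = 12.30 mg/L.
Pressure correction: C_s' = 12.30 × 0.702 = 8.631 mg/L.

C_s ≈ 8.63 mg/L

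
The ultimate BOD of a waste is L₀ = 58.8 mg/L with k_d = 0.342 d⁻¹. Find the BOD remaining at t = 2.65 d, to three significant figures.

L_t = L₀ e^(−k_d t) = 58.8 × e^(−0.342×2.65) = 58.8 × 0.4040 = 23.76 mg/L.

L ≈ 23.8 mg/L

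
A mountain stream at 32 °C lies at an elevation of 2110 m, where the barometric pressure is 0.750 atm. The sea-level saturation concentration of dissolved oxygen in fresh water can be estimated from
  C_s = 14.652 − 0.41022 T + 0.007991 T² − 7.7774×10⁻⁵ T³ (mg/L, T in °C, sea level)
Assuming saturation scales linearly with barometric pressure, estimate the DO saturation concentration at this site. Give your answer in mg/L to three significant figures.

C_s ≈ 5.37 mg/L

At sea level: C_s = 14.652 − 0.41022×32 + 0.007991×32² − 7.7774×10⁻⁵×32³ = 7.159 mg/L.
Pressure correction: C_s' = 7.159 × 0.750 = 5.369 mg/L.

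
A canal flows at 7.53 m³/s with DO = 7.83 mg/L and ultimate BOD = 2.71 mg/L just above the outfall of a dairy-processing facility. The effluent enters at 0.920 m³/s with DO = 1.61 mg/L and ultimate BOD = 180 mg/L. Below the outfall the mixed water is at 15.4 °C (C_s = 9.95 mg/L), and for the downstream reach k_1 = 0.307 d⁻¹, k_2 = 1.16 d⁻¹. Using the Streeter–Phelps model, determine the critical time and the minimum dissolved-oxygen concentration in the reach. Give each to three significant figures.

t_c ≈ 1.05 d; minimum DO ≈ 5.73 mg/L

Mixed DO = (7.53×7.83 + 0.920×1.61)/(7.53+0.920) = 60.44/8.450 = 7.153 mg/L.
Mixed L₀ = (7.53×2.71 + 0.920×180)/(8.450) = 186.0/8.450 = 22.01 mg/L.
Initial deficit D₀ = C_s − DO₀ = 9.95 − 7.153 = 2.797 mg/L.
t_c = (1/0.8530) ln[(1.16/0.307)(1 − 2.797×0.8530/(0.307×22.01))] = 1.172 × ln(2.444) = 1.048 d.
D_c = (0.307/1.16) × 22.01 × e^(−0.307×1.048) = 0.2647 × 22.01 × 0.7249 = 4.223 mg/L.
Minimum DO = 9.95 − 4.223 = 5.727 mg/L.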